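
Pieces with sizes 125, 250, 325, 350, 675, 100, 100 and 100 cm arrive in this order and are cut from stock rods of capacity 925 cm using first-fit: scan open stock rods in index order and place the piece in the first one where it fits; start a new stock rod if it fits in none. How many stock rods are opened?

  125 → stock rod 1 (new)  [load 125/925]
  250 → stock rod 1  [load 375/925]
  325 → stock rod 1  [load 700/925]
  350 → stock rod 2 (new)  [load 350/925]
  675 → stock rod 3 (new)  [load 675/925]
  100 → stock rod 1  [load 800/925]
  100 → stock rod 1  [load 900/925]
  100 → stock rod 2  [load 450/925]
3 stock rods opened.

3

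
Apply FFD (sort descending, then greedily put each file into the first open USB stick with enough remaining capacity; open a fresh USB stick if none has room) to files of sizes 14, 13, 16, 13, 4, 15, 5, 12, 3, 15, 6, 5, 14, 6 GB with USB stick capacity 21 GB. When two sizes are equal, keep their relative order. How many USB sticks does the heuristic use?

Sorted descending: 16, 15, 15, 14, 14, 13, 13, 12, 6, 6, 5, 5, 4, 3.
  16 → USB stick 1 (new)  [load 16/21]
  15 → USB stick 2 (new)  [load 15/21]
  15 → USB stick 3 (new)  [load 15/21]
  14 → USB stick 4 (new)  [load 14/21]
  14 → USB stick 5 (new)  [load 14/21]
  13 → USB stick 6 (new)  [load 13/21]
  13 → USB stick 7 (new)  [load 13/21]
  12 → USB stick 8 (new)  [load 12/21]
  6 → USB stick 2  [load 21/21]
  6 → USB stick 3  [load 21/21]
  5 → USB stick 1  [load 21/21]
  5 → USB stick 4  [load 19/21]
  4 → USB stick 5  [load 18/21]
  3 → USB stick 5  [load 21/21]
8 USB sticks opened.

8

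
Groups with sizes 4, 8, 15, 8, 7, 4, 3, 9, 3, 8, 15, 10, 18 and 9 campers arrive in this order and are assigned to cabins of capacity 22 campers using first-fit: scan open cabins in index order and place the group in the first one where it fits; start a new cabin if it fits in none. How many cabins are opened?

7

  4 → cabin 1 (new)  [load 4/22]
  8 → cabin 1  [load 12/22]
  15 → cabin 2 (new)  [load 15/22]
  8 → cabin 1  [load 20/22]
  7 → cabin 2  [load 22/22]
  4 → cabin 3 (new)  [load 4/22]
  3 → cabin 3  [load 7/22]
  9 → cabin 3  [load 16/22]
  3 → cabin 3  [load 19/22]
  8 → cabin 4 (new)  [load 8/22]
  15 → cabin 5 (new)  [load 15/22]
  10 → cabin 4  [load 18/22]
  18 → cabin 6 (new)  [load 18/22]
  9 → cabin 7 (new)  [load 9/22]
7 cabins opened.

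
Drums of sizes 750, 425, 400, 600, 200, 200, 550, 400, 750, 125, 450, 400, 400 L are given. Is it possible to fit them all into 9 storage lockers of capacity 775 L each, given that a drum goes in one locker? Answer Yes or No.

No

Total = 5650 L; ⌈5650/775⌉ = 8.
10 drums each exceed half the capacity and cannot share a locker, forcing at least 10 storage lockers.
At least 10 storage lockers are required, but only 9 are allowed.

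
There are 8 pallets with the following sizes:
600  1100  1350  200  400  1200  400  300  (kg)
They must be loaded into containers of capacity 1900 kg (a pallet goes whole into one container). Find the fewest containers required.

3

Total = 1350 + 1200 + 1100 + 600 + 400 + 400 + 300 + 200 = 5550 kg.
Lower bound: ⌈5550/1900⌉ = 3 containers.
A packing using 3 containers:
  container 1: 1350 + 300 + 200 = 1850
  container 2: 1200 + 600 = 1800
  container 3: 1100 + 400 + 400 = 1900
This matches the lower bound, so 3 is optimal.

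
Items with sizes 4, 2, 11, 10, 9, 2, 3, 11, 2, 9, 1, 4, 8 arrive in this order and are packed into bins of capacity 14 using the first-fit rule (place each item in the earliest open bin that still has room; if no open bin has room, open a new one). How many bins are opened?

  4 → bin 1 (new)  [load 4/14]
  2 → bin 1  [load 6/14]
  11 → bin 2 (new)  [load 11/14]
  10 → bin 3 (new)  [load 10/14]
  9 → bin 4 (new)  [load 9/14]
  2 → bin 1  [load 8/14]
  3 → bin 1  [load 11/14]
  11 → bin 5 (new)  [load 11/14]
  2 → bin 1  [load 13/14]
  9 → bin 6 (new)  [load 9/14]
  1 → bin 1  [load 14/14]
  4 → bin 3  [load 14/14]
  8 → bin 7 (new)  [load 8/14]
7 bins opened.

7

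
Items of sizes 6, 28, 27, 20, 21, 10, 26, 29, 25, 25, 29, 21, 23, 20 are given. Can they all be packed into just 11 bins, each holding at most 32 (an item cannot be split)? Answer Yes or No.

Total = 310; ⌈310/32⌉ = 10.
12 items each exceed half the capacity and cannot share a bin, forcing at least 12 bins.
At least 12 bins are required, but only 11 are allowed.

No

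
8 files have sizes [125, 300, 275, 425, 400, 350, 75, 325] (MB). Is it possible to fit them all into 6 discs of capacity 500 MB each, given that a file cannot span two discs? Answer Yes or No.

Yes

A valid assignment using 6 discs:
  disc 1: 425 + 75 = 500
  disc 2: 400 = 400
  disc 3: 350 + 125 = 475
  disc 4: 325 = 325
  disc 5: 300 = 300
  disc 6: 275 = 275
Every load is within 500 MB, so 6 discs suffice.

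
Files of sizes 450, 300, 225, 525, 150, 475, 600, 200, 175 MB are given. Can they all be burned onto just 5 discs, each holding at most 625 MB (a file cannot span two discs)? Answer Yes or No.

No

Total = 3100 MB; ⌈3100/625⌉ = 5.
The bound of 5 does not rule out 5, but exhaustive search shows no assignment into 5 discs of capacity 625 MB exists — the minimum is 6.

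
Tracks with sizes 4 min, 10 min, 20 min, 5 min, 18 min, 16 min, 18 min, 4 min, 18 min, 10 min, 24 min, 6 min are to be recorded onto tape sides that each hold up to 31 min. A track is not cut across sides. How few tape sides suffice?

6

Total = 24 + 20 + 18 + 18 + 18 + 16 + 10 + 10 + 6 + 5 + 4 + 4 = 153 min.
Lower bound: ⌈153/31⌉ = 5 tape sides.
Also, 6 tracks each exceed 31/2 min, and no two of those can share a side, so at least 6 tape sides are needed.
A packing using 6 tape sides:
  side 1: 24 + 6 = 30
  side 2: 20 + 10 = 30
  side 3: 18 + 10 = 28
  side 4: 18 + 5 + 4 + 4 = 31
  side 5: 18 = 18
  side 6: 16 = 16
This matches the lower bound, so 6 is optimal.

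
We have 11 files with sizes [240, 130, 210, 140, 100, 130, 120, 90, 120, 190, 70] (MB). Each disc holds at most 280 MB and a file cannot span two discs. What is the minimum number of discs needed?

6

Total = 240 + 210 + 190 + 140 + 130 + 130 + 120 + 120 + 100 + 90 + 70 = 1540 MB.
Lower bound: ⌈1540/280⌉ = 6 discs.
A packing using 6 discs:
  disc 1: 240 = 240
  disc 2: 210 + 70 = 280
  disc 3: 190 + 90 = 280
  disc 4: 140 + 130 = 270
  disc 5: 130 + 120 = 250
  disc 6: 120 + 100 = 220
This matches the lower bound, so 6 is optimal.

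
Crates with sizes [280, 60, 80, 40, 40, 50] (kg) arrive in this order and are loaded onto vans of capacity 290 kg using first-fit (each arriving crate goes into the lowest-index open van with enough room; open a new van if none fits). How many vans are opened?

2

  280 → van 1 (new)  [load 280/290]
  60 → van 2 (new)  [load 60/290]
  80 → van 2  [load 140/290]
  40 → van 2  [load 180/290]
  40 → van 2  [load 220/290]
  50 → van 2  [load 270/290]
2 vans opened.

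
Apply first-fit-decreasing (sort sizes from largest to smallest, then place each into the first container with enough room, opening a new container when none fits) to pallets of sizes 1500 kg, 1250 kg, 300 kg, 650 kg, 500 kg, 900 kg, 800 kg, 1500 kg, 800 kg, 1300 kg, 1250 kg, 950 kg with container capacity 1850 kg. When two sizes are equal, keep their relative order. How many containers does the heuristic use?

Sorted descending: 1500, 1500, 1300, 1250, 1250, 950, 900, 800, 800, 650, 500, 300.
  1500 → container 1 (new)  [load 1500/1850]
  1500 → container 2 (new)  [load 1500/1850]
  1300 → container 3 (new)  [load 1300/1850]
  1250 → container 4 (new)  [load 1250/1850]
  1250 → container 5 (new)  [load 1250/1850]
  950 → container 6 (new)  [load 950/1850]
  900 → container 6  [load 1850/1850]
  800 → container 7 (new)  [load 800/1850]
  800 → container 7  [load 1600/1850]
  650 → container 8 (new)  [load 650/1850]
  500 → container 3  [load 1800/1850]
  300 → container 1  [load 1800/1850]
8 containers opened.

8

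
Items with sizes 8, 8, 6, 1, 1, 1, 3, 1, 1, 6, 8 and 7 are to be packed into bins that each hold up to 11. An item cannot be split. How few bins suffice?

6

Total = 8 + 8 + 8 + 7 + 6 + 6 + 3 + 1 + 1 + 1 + 1 + 1 = 51.
Lower bound: ⌈51/11⌉ = 5 bins.
Also, 6 items each exceed 11/2, and no two of those can share a bin, so at least 6 bins are needed.
A packing using 6 bins:
  bin 1: 8 + 3 = 11
  bin 2: 8 + 1 + 1 + 1 = 11
  bin 3: 8 + 1 + 1 = 10
  bin 4: 7 = 7
  bin 5: 6 = 6
  bin 6: 6 = 6
This matches the lower bound, so 6 is optimal.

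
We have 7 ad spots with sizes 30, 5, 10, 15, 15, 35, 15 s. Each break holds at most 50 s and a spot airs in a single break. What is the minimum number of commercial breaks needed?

3

Total = 35 + 30 + 15 + 15 + 15 + 10 + 5 = 125 s.
Lower bound: ⌈125/50⌉ = 3 commercial breaks.
A packing using 3 commercial breaks:
  break 1: 35 + 15 = 50
  break 2: 30 + 15 + 5 = 50
  break 3: 15 + 10 = 25
This matches the lower bound, so 3 is optimal.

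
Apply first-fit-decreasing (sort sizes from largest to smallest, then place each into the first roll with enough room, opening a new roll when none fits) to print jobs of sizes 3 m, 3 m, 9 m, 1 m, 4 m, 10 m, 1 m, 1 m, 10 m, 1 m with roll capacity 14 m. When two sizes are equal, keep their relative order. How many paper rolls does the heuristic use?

Sorted descending: 10, 10, 9, 4, 3, 3, 1, 1, 1, 1.
  10 → roll 1 (new)  [load 10/14]
  10 → roll 2 (new)  [load 10/14]
  9 → roll 3 (new)  [load 9/14]
  4 → roll 1  [load 14/14]
  3 → roll 2  [load 13/14]
  3 → roll 3  [load 12/14]
  1 → roll 2  [load 14/14]
  1 → roll 3  [load 13/14]
  1 → roll 3  [load 14/14]
  1 → roll 4 (new)  [load 1/14]
4 paper rolls opened.

4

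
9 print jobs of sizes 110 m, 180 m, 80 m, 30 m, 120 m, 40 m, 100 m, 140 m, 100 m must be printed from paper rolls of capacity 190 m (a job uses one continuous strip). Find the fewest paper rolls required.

Total = 180 + 140 + 120 + 110 + 100 + 100 + 80 + 40 + 30 = 900 m.
Lower bound: ⌈900/190⌉ = 5 paper rolls.
Also, 6 print jobs each exceed 95 m, and no two of those can share a roll, so at least 6 paper rolls are needed.
A packing using 6 paper rolls:
  roll 1: 180 = 180
  roll 2: 140 + 40 = 180
  roll 3: 120 + 30 = 150
  roll 4: 110 + 80 = 190
  roll 5: 100 = 100
  roll 6: 100 = 100
This matches the lower bound, so 6 is optimal.

6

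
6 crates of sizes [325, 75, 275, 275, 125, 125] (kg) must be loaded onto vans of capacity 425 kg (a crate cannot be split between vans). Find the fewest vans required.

Total = 325 + 275 + 275 + 125 + 125 + 75 = 1200 kg.
Lower bound: ⌈1200/425⌉ = 3 vans.
A packing using 3 vans:
  van 1: 325 + 75 = 400
  van 2: 275 + 125 = 400
  van 3: 275 + 125 = 400
This matches the lower bound, so 3 is optimal.

3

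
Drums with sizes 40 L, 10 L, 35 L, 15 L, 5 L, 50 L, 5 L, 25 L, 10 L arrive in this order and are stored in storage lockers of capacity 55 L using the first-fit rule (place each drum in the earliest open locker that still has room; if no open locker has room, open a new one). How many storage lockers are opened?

4

  40 → locker 1 (new)  [load 40/55]
  10 → locker 1  [load 50/55]
  35 → locker 2 (new)  [load 35/55]
  15 → locker 2  [load 50/55]
  5 → locker 1  [load 55/55]
  50 → locker 3 (new)  [load 50/55]
  5 → locker 2  [load 55/55]
  25 → locker 4 (new)  [load 25/55]
  10 → locker 4  [load 35/55]
4 storage lockers opened.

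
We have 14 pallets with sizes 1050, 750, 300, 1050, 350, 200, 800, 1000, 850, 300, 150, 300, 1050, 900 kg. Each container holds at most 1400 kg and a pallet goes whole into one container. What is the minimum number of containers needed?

Total = 1050 + 1050 + 1050 + 1000 + 900 + 850 + 800 + 750 + 350 + 300 + 300 + 300 + 200 + 150 = 9050 kg.
Lower bound: ⌈9050/1400⌉ = 7 containers.
Also, 8 pallets each exceed 700 kg, and no two of those can share a container, so at least 8 containers are needed.
A packing using 8 containers:
  container 1: 1050 + 350 = 1400
  container 2: 1050 + 300 = 1350
  container 3: 1050 + 300 = 1350
  container 4: 1000 + 300 = 1300
  container 5: 900 + 200 + 150 = 1250
  container 6: 850 = 850
  container 7: 800 = 800
  container 8: 750 = 750
This matches the lower bound, so 8 is optimal.

8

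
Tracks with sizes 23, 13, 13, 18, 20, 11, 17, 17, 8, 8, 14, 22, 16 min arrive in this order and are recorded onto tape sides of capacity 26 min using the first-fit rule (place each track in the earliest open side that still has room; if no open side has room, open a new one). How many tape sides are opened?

10

  23 → side 1 (new)  [load 23/26]
  13 → side 2 (new)  [load 13/26]
  13 → side 2  [load 26/26]
  18 → side 3 (new)  [load 18/26]
  20 → side 4 (new)  [load 20/26]
  11 → side 5 (new)  [load 11/26]
  17 → side 6 (new)  [load 17/26]
  17 → side 7 (new)  [load 17/26]
  8 → side 3  [load 26/26]
  8 → side 5  [load 19/26]
  14 → side 8 (new)  [load 14/26]
  22 → side 9 (new)  [load 22/26]
  16 → side 10 (new)  [load 16/26]
10 tape sides opened.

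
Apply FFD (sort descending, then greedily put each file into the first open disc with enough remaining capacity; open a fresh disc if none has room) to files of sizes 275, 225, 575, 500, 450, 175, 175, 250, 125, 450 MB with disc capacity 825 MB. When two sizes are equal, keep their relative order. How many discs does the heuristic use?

4

Sorted descending: 575, 500, 450, 450, 275, 250, 225, 175, 175, 125.
  575 → disc 1 (new)  [load 575/825]
  500 → disc 2 (new)  [load 500/825]
  450 → disc 3 (new)  [load 450/825]
  450 → disc 4 (new)  [load 450/825]
  275 → disc 2  [load 775/825]
  250 → disc 1  [load 825/825]
  225 → disc 3  [load 675/825]
  175 → disc 4  [load 625/825]
  175 → disc 4  [load 800/825]
  125 → disc 3  [load 800/825]
4 discs opened.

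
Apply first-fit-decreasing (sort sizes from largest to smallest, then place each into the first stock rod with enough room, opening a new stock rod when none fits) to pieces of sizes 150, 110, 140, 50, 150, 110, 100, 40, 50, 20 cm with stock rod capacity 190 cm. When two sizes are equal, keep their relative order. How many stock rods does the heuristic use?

6

Sorted descending: 150, 150, 140, 110, 110, 100, 50, 50, 40, 20.
  150 → stock rod 1 (new)  [load 150/190]
  150 → stock rod 2 (new)  [load 150/190]
  140 → stock rod 3 (new)  [load 140/190]
  110 → stock rod 4 (new)  [load 110/190]
  110 → stock rod 5 (new)  [load 110/190]
  100 → stock rod 6 (new)  [load 100/190]
  50 → stock rod 3  [load 190/190]
  50 → stock rod 4  [load 160/190]
  40 → stock rod 1  [load 190/190]
  20 → stock rod 2  [load 170/190]
6 stock rods opened.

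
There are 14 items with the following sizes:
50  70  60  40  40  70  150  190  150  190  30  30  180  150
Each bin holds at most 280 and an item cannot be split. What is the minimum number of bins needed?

6

Total = 190 + 190 + 180 + 150 + 150 + 150 + 70 + 70 + 60 + 50 + 40 + 40 + 30 + 30 = 1400.
Lower bound: ⌈1400/280⌉ = 5 bins.
Also, 6 items each exceed 140, and no two of those can share a bin, so at least 6 bins are needed.
A packing using 6 bins:
  bin 1: 190 + 70 = 260
  bin 2: 190 + 70 = 260
  bin 3: 180 + 60 + 40 = 280
  bin 4: 150 + 50 + 40 + 30 = 270
  bin 5: 150 + 30 = 180
  bin 6: 150 = 150
This matches the lower bound, so 6 is optimal.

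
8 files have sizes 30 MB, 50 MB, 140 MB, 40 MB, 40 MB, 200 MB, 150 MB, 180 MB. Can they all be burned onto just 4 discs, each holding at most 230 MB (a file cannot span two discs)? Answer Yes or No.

A valid assignment using 4 discs:
  disc 1: 200 + 30 = 230
  disc 2: 180 + 50 = 230
  disc 3: 150 + 40 + 40 = 230
  disc 4: 140 = 140
Every load is within 230 MB, so 4 discs suffice.

Yes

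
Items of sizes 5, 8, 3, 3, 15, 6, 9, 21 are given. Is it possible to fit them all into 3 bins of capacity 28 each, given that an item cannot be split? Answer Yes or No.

A valid assignment using 3 bins:
  bin 1: 21 + 6 = 27
  bin 2: 15 + 9 + 3 = 27
  bin 3: 8 + 5 + 3 = 16
Every load is within 28, so 3 bins suffice.

Yes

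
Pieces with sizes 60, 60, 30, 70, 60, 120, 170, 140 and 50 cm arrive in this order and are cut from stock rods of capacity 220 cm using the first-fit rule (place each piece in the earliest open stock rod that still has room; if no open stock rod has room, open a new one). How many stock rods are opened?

  60 → stock rod 1 (new)  [load 60/220]
  60 → stock rod 1  [load 120/220]
  30 → stock rod 1  [load 150/220]
  70 → stock rod 1  [load 220/220]
  60 → stock rod 2 (new)  [load 60/220]
  120 → stock rod 2  [load 180/220]
  170 → stock rod 3 (new)  [load 170/220]
  140 → stock rod 4 (new)  [load 140/220]
  50 → stock rod 3  [load 220/220]
4 stock rods opened.

4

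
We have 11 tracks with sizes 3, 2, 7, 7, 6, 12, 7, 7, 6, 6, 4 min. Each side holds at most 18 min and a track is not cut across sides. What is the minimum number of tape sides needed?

4

Total = 12 + 7 + 7 + 7 + 7 + 6 + 6 + 6 + 4 + 3 + 2 = 67 min.
Lower bound: ⌈67/18⌉ = 4 tape sides.
A packing using 4 tape sides:
  side 1: 12 + 6 = 18
  side 2: 7 + 7 + 4 = 18
  side 3: 7 + 7 + 3 = 17
  side 4: 6 + 6 + 2 = 14
This matches the lower bound, so 4 is optimal.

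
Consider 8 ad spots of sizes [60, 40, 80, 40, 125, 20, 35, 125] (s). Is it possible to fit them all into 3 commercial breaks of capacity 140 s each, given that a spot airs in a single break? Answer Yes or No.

No

Total = 525 s; ⌈525/140⌉ = 4.
At least 4 commercial breaks are required, but only 3 are allowed.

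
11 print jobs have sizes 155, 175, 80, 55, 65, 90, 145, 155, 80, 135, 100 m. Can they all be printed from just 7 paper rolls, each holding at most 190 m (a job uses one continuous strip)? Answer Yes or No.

No

Total = 1235 m; ⌈1235/190⌉ = 7.
The bound of 7 does not rule out 7, but exhaustive search shows no assignment into 7 paper rolls of capacity 190 m exists — the minimum is 8.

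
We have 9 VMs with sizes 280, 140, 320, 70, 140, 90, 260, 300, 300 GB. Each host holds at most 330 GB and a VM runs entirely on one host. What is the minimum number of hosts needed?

Total = 320 + 300 + 300 + 280 + 260 + 140 + 140 + 90 + 70 = 1900 GB.
Lower bound: ⌈1900/330⌉ = 6 hosts.
A packing using 7 hosts:
  host 1: 320 = 320
  host 2: 300 = 300
  host 3: 300 = 300
  host 4: 280 = 280
  host 5: 260 + 70 = 330
  host 6: 140 + 140 = 280
  host 7: 90 = 90
No arrangement into 6 hosts stays within capacity, so 7 is optimal.

7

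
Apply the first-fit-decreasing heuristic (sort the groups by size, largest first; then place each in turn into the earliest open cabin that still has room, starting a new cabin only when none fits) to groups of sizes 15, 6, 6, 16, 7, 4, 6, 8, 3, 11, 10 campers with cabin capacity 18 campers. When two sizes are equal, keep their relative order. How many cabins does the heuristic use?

6

Sorted descending: 16, 15, 11, 10, 8, 7, 6, 6, 6, 4, 3.
  16 → cabin 1 (new)  [load 16/18]
  15 → cabin 2 (new)  [load 15/18]
  11 → cabin 3 (new)  [load 11/18]
  10 → cabin 4 (new)  [load 10/18]
  8 → cabin 4  [load 18/18]
  7 → cabin 3  [load 18/18]
  6 → cabin 5 (new)  [load 6/18]
  6 → cabin 5  [load 12/18]
  6 → cabin 5  [load 18/18]
  4 → cabin 6 (new)  [load 4/18]
  3 → cabin 2  [load 18/18]
6 cabins opened.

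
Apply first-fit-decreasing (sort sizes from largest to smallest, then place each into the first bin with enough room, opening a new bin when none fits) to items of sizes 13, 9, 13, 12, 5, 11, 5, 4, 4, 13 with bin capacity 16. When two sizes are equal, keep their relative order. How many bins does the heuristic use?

Sorted descending: 13, 13, 13, 12, 11, 9, 5, 5, 4, 4.
  13 → bin 1 (new)  [load 13/16]
  13 → bin 2 (new)  [load 13/16]
  13 → bin 3 (new)  [load 13/16]
  12 → bin 4 (new)  [load 12/16]
  11 → bin 5 (new)  [load 11/16]
  9 → bin 6 (new)  [load 9/16]
  5 → bin 5  [load 16/16]
  5 → bin 6  [load 14/16]
  4 → bin 4  [load 16/16]
  4 → bin 7 (new)  [load 4/16]
7 bins opened.

7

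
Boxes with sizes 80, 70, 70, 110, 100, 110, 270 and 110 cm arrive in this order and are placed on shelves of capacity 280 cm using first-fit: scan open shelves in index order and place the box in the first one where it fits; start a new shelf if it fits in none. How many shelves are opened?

  80 → shelf 1 (new)  [load 80/280]
  70 → shelf 1  [load 150/280]
  70 → shelf 1  [load 220/280]
  110 → shelf 2 (new)  [load 110/280]
  100 → shelf 2  [load 210/280]
  110 → shelf 3 (new)  [load 110/280]
  270 → shelf 4 (new)  [load 270/280]
  110 → shelf 3  [load 220/280]
4 shelves opened.

4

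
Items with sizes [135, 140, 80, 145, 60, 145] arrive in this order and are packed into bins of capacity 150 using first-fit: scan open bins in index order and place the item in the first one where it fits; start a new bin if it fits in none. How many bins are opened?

  135 → bin 1 (new)  [load 135/150]
  140 → bin 2 (new)  [load 140/150]
  80 → bin 3 (new)  [load 80/150]
  145 → bin 4 (new)  [load 145/150]
  60 → bin 3  [load 140/150]
  145 → bin 5 (new)  [load 145/150]
5 bins opened.

5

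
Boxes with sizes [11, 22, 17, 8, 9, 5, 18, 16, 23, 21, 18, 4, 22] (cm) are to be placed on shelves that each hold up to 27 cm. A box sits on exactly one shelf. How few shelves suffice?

Total = 23 + 22 + 22 + 21 + 18 + 18 + 17 + 16 + 11 + 9 + 8 + 5 + 4 = 194 cm.
Lower bound: ⌈194/27⌉ = 8 shelves.
A packing using 8 shelves:
  shelf 1: 23 + 4 = 27
  shelf 2: 22 + 5 = 27
  shelf 3: 22 = 22
  shelf 4: 21 = 21
  shelf 5: 18 + 9 = 27
  shelf 6: 18 + 8 = 26
  shelf 7: 17 = 17
  shelf 8: 16 + 11 = 27
This matches the lower bound, so 8 is optimal.

8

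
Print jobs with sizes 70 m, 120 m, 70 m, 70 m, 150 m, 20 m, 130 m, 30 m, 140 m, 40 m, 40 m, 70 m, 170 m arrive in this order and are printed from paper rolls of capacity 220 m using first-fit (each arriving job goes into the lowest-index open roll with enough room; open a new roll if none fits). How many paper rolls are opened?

  70 → roll 1 (new)  [load 70/220]
  120 → roll 1  [load 190/220]
  70 → roll 2 (new)  [load 70/220]
  70 → roll 2  [load 140/220]
  150 → roll 3 (new)  [load 150/220]
  20 → roll 1  [load 210/220]
  130 → roll 4 (new)  [load 130/220]
  30 → roll 2  [load 170/220]
  140 → roll 5 (new)  [load 140/220]
  40 → roll 2  [load 210/220]
  40 → roll 3  [load 190/220]
  70 → roll 4  [load 200/220]
  170 → roll 6 (new)  [load 170/220]
6 paper rolls opened.

6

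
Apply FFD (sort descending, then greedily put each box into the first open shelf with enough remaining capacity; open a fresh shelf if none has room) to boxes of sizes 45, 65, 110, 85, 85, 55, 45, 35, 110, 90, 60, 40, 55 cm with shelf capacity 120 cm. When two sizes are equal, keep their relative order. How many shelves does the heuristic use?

9

Sorted descending: 110, 110, 90, 85, 85, 65, 60, 55, 55, 45, 45, 40, 35.
  110 → shelf 1 (new)  [load 110/120]
  110 → shelf 2 (new)  [load 110/120]
  90 → shelf 3 (new)  [load 90/120]
  85 → shelf 4 (new)  [load 85/120]
  85 → shelf 5 (new)  [load 85/120]
  65 → shelf 6 (new)  [load 65/120]
  60 → shelf 7 (new)  [load 60/120]
  55 → shelf 6  [load 120/120]
  55 → shelf 7  [load 115/120]
  45 → shelf 8 (new)  [load 45/120]
  45 → shelf 8  [load 90/120]
  40 → shelf 9 (new)  [load 40/120]
  35 → shelf 4  [load 120/120]
9 shelves opened.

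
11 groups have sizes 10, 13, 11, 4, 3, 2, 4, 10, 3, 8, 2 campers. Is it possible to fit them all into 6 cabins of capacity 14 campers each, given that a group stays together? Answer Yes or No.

A valid assignment using 6 cabins:
  cabin 1: 13 = 13
  cabin 2: 11 + 3 = 14
  cabin 3: 10 + 4 = 14
  cabin 4: 10 + 4 = 14
  cabin 5: 8 + 3 + 2 = 13
  cabin 6: 2 = 2
Every load is within 14 campers, so 6 cabins suffice.

Yes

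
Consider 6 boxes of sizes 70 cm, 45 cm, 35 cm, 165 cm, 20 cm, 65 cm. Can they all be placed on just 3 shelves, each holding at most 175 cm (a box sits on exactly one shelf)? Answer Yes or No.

Yes

A valid assignment using 3 shelves:
  shelf 1: 165 = 165
  shelf 2: 70 + 65 + 35 = 170
  shelf 3: 45 + 20 = 65
Every load is within 175 cm, so 3 shelves suffice.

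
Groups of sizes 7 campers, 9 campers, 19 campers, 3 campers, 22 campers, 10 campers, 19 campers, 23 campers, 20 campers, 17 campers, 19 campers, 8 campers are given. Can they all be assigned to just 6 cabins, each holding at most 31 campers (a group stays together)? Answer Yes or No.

Total = 176 campers; ⌈176/31⌉ = 6.
7 groups each exceed half the capacity and cannot share a cabin, forcing at least 7 cabins.
At least 7 cabins are required, but only 6 are allowed.

No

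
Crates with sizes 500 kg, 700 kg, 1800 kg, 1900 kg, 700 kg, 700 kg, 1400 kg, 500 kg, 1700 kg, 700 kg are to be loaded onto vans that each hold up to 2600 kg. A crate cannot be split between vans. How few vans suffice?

5

Total = 1900 + 1800 + 1700 + 1400 + 700 + 700 + 700 + 700 + 500 + 500 = 10600 kg.
Lower bound: ⌈10600/2600⌉ = 5 vans.
A packing using 5 vans:
  van 1: 1900 + 700 = 2600
  van 2: 1800 + 700 = 2500
  van 3: 1700 + 700 = 2400
  van 4: 1400 + 700 + 500 = 2600
  van 5: 500 = 500
This matches the lower bound, so 5 is optimal.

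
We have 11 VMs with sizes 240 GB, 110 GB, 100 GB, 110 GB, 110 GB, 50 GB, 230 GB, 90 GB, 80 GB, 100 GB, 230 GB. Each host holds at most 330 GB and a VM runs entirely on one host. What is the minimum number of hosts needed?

5

Total = 240 + 230 + 230 + 110 + 110 + 110 + 100 + 100 + 90 + 80 + 50 = 1450 GB.
Lower bound: ⌈1450/330⌉ = 5 hosts.
A packing using 5 hosts:
  host 1: 240 + 90 = 330
  host 2: 230 + 100 = 330
  host 3: 230 + 100 = 330
  host 4: 110 + 110 + 110 = 330
  host 5: 80 + 50 = 130
This matches the lower bound, so 5 is optimal.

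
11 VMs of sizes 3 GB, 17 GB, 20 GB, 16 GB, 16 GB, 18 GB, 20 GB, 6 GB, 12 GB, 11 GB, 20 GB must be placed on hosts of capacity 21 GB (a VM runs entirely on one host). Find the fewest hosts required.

Total = 20 + 20 + 20 + 18 + 17 + 16 + 16 + 12 + 11 + 6 + 3 = 159 GB.
Lower bound: ⌈159/21⌉ = 8 hosts.
Also, 9 VMs each exceed 21/2 GB, and no two of those can share a host, so at least 9 hosts are needed.
A packing using 9 hosts:
  host 1: 20 = 20
  host 2: 20 = 20
  host 3: 20 = 20
  host 4: 18 + 3 = 21
  host 5: 17 = 17
  host 6: 16 = 16
  host 7: 16 = 16
  host 8: 12 + 6 = 18
  host 9: 11 = 11
This matches the lower bound, so 9 is optimal.

9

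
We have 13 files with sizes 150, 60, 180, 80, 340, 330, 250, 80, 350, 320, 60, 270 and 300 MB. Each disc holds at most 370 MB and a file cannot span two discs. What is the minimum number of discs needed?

9

Total = 350 + 340 + 330 + 320 + 300 + 270 + 250 + 180 + 150 + 80 + 80 + 60 + 60 = 2770 MB.
Lower bound: ⌈2770/370⌉ = 8 discs.
A packing using 9 discs:
  disc 1: 350 = 350
  disc 2: 340 = 340
  disc 3: 330 = 330
  disc 4: 320 = 320
  disc 5: 300 + 60 = 360
  disc 6: 270 + 80 = 350
  disc 7: 250 + 80 = 330
  disc 8: 180 + 150 = 330
  disc 9: 60 = 60
No arrangement into 8 discs stays within capacity, so 9 is optimal.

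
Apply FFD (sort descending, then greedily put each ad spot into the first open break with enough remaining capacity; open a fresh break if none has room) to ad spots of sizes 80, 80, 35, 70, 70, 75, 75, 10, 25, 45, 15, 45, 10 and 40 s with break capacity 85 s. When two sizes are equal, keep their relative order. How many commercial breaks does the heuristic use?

Sorted descending: 80, 80, 75, 75, 70, 70, 45, 45, 40, 35, 25, 15, 10, 10.
  80 → break 1 (new)  [load 80/85]
  80 → break 2 (new)  [load 80/85]
  75 → break 3 (new)  [load 75/85]
  75 → break 4 (new)  [load 75/85]
  70 → break 5 (new)  [load 70/85]
  70 → break 6 (new)  [load 70/85]
  45 → break 7 (new)  [load 45/85]
  45 → break 8 (new)  [load 45/85]
  40 → break 7  [load 85/85]
  35 → break 8  [load 80/85]
  25 → break 9 (new)  [load 25/85]
  15 → break 5  [load 85/85]
  10 → break 3  [load 85/85]
  10 → break 4  [load 85/85]
9 commercial breaks opened.

9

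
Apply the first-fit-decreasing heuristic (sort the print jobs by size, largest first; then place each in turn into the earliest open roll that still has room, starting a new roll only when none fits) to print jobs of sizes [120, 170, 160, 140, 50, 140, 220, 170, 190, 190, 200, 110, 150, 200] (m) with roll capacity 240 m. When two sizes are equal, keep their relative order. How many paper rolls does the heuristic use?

12

Sorted descending: 220, 200, 200, 190, 190, 170, 170, 160, 150, 140, 140, 120, 110, 50.
  220 → roll 1 (new)  [load 220/240]
  200 → roll 2 (new)  [load 200/240]
  200 → roll 3 (new)  [load 200/240]
  190 → roll 4 (new)  [load 190/240]
  190 → roll 5 (new)  [load 190/240]
  170 → roll 6 (new)  [load 170/240]
  170 → roll 7 (new)  [load 170/240]
  160 → roll 8 (new)  [load 160/240]
  150 → roll 9 (new)  [load 150/240]
  140 → roll 10 (new)  [load 140/240]
  140 → roll 11 (new)  [load 140/240]
  120 → roll 12 (new)  [load 120/240]
  110 → roll 12  [load 230/240]
  50 → roll 4  [load 240/240]
12 paper rolls opened.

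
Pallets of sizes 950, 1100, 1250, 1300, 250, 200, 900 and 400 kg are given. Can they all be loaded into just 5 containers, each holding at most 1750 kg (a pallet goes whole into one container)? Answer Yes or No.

A valid assignment using 5 containers:
  container 1: 1300 + 400 = 1700
  container 2: 1250 + 250 + 200 = 1700
  container 3: 1100 = 1100
  container 4: 950 = 950
  container 5: 900 = 900
Every load is within 1750 kg, so 5 containers suffice.

Yes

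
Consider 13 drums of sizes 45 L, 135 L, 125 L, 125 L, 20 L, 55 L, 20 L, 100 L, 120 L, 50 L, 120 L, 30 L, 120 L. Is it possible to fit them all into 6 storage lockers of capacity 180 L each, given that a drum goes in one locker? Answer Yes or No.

No

Total = 1065 L; ⌈1065/180⌉ = 6.
7 drums each exceed half the capacity and cannot share a locker, forcing at least 7 storage lockers.
At least 7 storage lockers are required, but only 6 are allowed.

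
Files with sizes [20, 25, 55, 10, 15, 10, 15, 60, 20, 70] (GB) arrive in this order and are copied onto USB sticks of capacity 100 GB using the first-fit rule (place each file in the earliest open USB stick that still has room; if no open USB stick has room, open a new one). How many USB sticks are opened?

  20 → USB stick 1 (new)  [load 20/100]
  25 → USB stick 1  [load 45/100]
  55 → USB stick 1  [load 100/100]
  10 → USB stick 2 (new)  [load 10/100]
  15 → USB stick 2  [load 25/100]
  10 → USB stick 2  [load 35/100]
  15 → USB stick 2  [load 50/100]
  60 → USB stick 3 (new)  [load 60/100]
  20 → USB stick 2  [load 70/100]
  70 → USB stick 4 (new)  [load 70/100]
4 USB sticks opened.

4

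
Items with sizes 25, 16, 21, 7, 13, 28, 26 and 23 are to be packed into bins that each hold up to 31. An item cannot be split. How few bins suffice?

6

Total = 28 + 26 + 25 + 23 + 21 + 16 + 13 + 7 = 159.
Lower bound: ⌈159/31⌉ = 6 bins.
A packing using 6 bins:
  bin 1: 28 = 28
  bin 2: 26 = 26
  bin 3: 25 = 25
  bin 4: 23 + 7 = 30
  bin 5: 21 = 21
  bin 6: 16 + 13 = 29
This matches the lower bound, so 6 is optimal.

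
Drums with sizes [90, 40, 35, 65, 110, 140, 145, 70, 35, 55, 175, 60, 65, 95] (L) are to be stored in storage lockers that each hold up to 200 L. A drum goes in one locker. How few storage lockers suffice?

Total = 175 + 145 + 140 + 110 + 95 + 90 + 70 + 65 + 65 + 60 + 55 + 40 + 35 + 35 = 1180 L.
Lower bound: ⌈1180/200⌉ = 6 storage lockers.
A packing using 7 storage lockers:
  locker 1: 175 = 175
  locker 2: 145 + 55 = 200
  locker 3: 140 + 60 = 200
  locker 4: 110 + 90 = 200
  locker 5: 95 + 70 + 35 = 200
  locker 6: 65 + 65 + 40 = 170
  locker 7: 35 = 35
No arrangement into 6 storage lockers stays within capacity, so 7 is optimal.

7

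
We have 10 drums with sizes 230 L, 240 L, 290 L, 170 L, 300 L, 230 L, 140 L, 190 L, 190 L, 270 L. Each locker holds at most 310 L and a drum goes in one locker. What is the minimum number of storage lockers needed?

Total = 300 + 290 + 270 + 240 + 230 + 230 + 190 + 190 + 170 + 140 = 2250 L.
Lower bound: ⌈2250/310⌉ = 8 storage lockers.
Also, 9 drums each exceed 155 L, and no two of those can share a locker, so at least 9 storage lockers are needed.
A packing using 9 storage lockers:
  locker 1: 300 = 300
  locker 2: 290 = 290
  locker 3: 270 = 270
  locker 4: 240 = 240
  locker 5: 230 = 230
  locker 6: 230 = 230
  locker 7: 190 = 190
  locker 8: 190 = 190
  locker 9: 170 + 140 = 310
This matches the lower bound, so 9 is optimal.

9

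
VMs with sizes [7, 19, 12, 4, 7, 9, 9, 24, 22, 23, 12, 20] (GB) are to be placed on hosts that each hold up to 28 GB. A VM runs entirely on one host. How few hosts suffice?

Total = 24 + 23 + 22 + 20 + 19 + 12 + 12 + 9 + 9 + 7 + 7 + 4 = 168 GB.
Lower bound: ⌈168/28⌉ = 6 hosts.
A packing using 7 hosts:
  host 1: 24 + 4 = 28
  host 2: 23 = 23
  host 3: 22 = 22
  host 4: 20 + 7 = 27
  host 5: 19 + 9 = 28
  host 6: 12 + 12 = 24
  host 7: 9 + 7 = 16
No arrangement into 6 hosts stays within capacity, so 7 is optimal.

7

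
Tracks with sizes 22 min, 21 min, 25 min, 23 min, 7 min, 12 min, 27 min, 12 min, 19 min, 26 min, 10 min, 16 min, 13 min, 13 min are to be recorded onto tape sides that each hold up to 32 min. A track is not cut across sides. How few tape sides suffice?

Total = 27 + 26 + 25 + 23 + 22 + 21 + 19 + 16 + 13 + 13 + 12 + 12 + 10 + 7 = 246 min.
Lower bound: ⌈246/32⌉ = 8 tape sides.
A packing using 9 tape sides:
  side 1: 27 = 27
  side 2: 26 = 26
  side 3: 25 + 7 = 32
  side 4: 23 = 23
  side 5: 22 + 10 = 32
  side 6: 21 = 21
  side 7: 19 + 13 = 32
  side 8: 16 + 13 = 29
  side 9: 12 + 12 = 24
No arrangement into 8 tape sides stays within capacity, so 9 is optimal.

9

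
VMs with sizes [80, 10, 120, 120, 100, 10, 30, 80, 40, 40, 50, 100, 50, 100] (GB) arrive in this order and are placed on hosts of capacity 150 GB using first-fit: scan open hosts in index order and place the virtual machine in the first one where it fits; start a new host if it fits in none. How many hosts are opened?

7

  80 → host 1 (new)  [load 80/150]
  10 → host 1  [load 90/150]
  120 → host 2 (new)  [load 120/150]
  120 → host 3 (new)  [load 120/150]
  100 → host 4 (new)  [load 100/150]
  10 → host 1  [load 100/150]
  30 → host 1  [load 130/150]
  80 → host 5 (new)  [load 80/150]
  40 → host 4  [load 140/150]
  40 → host 5  [load 120/150]
  50 → host 6 (new)  [load 50/150]
  100 → host 6  [load 150/150]
  50 → host 7 (new)  [load 50/150]
  100 → host 7  [load 150/150]
7 hosts opened.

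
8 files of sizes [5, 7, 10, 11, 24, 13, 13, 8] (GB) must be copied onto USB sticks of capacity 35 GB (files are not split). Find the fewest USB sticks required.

3

Total = 24 + 13 + 13 + 11 + 10 + 8 + 7 + 5 = 91 GB.
Lower bound: ⌈91/35⌉ = 3 USB sticks.
A packing using 3 USB sticks:
  USB stick 1: 24 + 11 = 35
  USB stick 2: 13 + 13 + 8 = 34
  USB stick 3: 10 + 7 + 5 = 22
This matches the lower bound, so 3 is optimal.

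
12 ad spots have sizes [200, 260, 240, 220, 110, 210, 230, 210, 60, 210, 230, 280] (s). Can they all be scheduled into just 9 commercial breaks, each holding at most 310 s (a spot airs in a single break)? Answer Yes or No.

No

Total = 2460 s; ⌈2460/310⌉ = 8.
10 ad spots each exceed half the capacity and cannot share a break, forcing at least 10 commercial breaks.
At least 10 commercial breaks are required, but only 9 are allowed.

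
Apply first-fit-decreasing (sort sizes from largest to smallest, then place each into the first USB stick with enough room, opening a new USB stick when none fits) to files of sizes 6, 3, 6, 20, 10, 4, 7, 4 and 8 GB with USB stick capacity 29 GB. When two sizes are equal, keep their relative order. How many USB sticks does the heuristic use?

Sorted descending: 20, 10, 8, 7, 6, 6, 4, 4, 3.
  20 → USB stick 1 (new)  [load 20/29]
  10 → USB stick 2 (new)  [load 10/29]
  8 → USB stick 1  [load 28/29]
  7 → USB stick 2  [load 17/29]
  6 → USB stick 2  [load 23/29]
  6 → USB stick 2  [load 29/29]
  4 → USB stick 3 (new)  [load 4/29]
  4 → USB stick 3  [load 8/29]
  3 → USB stick 3  [load 11/29]
3 USB sticks opened.

3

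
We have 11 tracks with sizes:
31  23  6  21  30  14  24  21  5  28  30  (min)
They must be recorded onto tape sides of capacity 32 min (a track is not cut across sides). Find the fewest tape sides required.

9

Total = 31 + 30 + 30 + 28 + 24 + 23 + 21 + 21 + 14 + 6 + 5 = 233 min.
Lower bound: ⌈233/32⌉ = 8 tape sides.
A packing using 9 tape sides:
  side 1: 31 = 31
  side 2: 30 = 30
  side 3: 30 = 30
  side 4: 28 = 28
  side 5: 24 + 6 = 30
  side 6: 23 + 5 = 28
  side 7: 21 = 21
  side 8: 21 = 21
  side 9: 14 = 14
No arrangement into 8 tape sides stays within capacity, so 9 is optimal.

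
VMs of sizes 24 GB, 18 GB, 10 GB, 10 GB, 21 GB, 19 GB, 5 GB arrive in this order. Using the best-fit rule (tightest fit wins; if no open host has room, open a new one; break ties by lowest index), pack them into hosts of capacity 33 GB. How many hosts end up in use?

  24 → host 1 (new)  [load 24/33]
  18 → host 2 (new)  [load 18/33]
  10 → host 2  [load 28/33]
  10 → host 3 (new)  [load 10/33]
  21 → host 3  [load 31/33]
  19 → host 4 (new)  [load 19/33]
  5 → host 2  [load 33/33]
4 hosts opened.

4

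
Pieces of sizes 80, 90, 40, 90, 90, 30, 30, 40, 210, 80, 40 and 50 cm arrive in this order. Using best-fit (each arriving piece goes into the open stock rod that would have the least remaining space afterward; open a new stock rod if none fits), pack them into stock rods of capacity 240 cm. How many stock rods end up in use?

4

  80 → stock rod 1 (new)  [load 80/240]
  90 → stock rod 1  [load 170/240]
  40 → stock rod 1  [load 210/240]
  90 → stock rod 2 (new)  [load 90/240]
  90 → stock rod 2  [load 180/240]
  30 → stock rod 1  [load 240/240]
  30 → stock rod 2  [load 210/240]
  40 → stock rod 3 (new)  [load 40/240]
  210 → stock rod 4 (new)  [load 210/240]
  80 → stock rod 3  [load 120/240]
  40 → stock rod 3  [load 160/240]
  50 → stock rod 3  [load 210/240]
4 stock rods opened.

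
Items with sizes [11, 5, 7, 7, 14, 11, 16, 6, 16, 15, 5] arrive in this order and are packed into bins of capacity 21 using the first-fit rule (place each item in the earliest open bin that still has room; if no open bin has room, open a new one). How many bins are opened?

7

  11 → bin 1 (new)  [load 11/21]
  5 → bin 1  [load 16/21]
  7 → bin 2 (new)  [load 7/21]
  7 → bin 2  [load 14/21]
  14 → bin 3 (new)  [load 14/21]
  11 → bin 4 (new)  [load 11/21]
  16 → bin 5 (new)  [load 16/21]
  6 → bin 2  [load 20/21]
  16 → bin 6 (new)  [load 16/21]
  15 → bin 7 (new)  [load 15/21]
  5 → bin 1  [load 21/21]
7 bins opened.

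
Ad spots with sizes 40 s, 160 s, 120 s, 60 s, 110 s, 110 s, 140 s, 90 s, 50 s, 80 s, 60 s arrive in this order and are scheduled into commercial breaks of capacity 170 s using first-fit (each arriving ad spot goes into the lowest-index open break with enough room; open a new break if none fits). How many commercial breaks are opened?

  40 → break 1 (new)  [load 40/170]
  160 → break 2 (new)  [load 160/170]
  120 → break 1  [load 160/170]
  60 → break 3 (new)  [load 60/170]
  110 → break 3  [load 170/170]
  110 → break 4 (new)  [load 110/170]
  140 → break 5 (new)  [load 140/170]
  90 → break 6 (new)  [load 90/170]
  50 → break 4  [load 160/170]
  80 → break 6  [load 170/170]
  60 → break 7 (new)  [load 60/170]
7 commercial breaks opened.

7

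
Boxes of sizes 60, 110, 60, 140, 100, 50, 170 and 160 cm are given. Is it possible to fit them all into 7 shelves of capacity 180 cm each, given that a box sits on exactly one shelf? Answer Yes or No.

Yes

A valid assignment using 6 shelves:
  shelf 1: 170 = 170
  shelf 2: 160 = 160
  shelf 3: 140 = 140
  shelf 4: 110 + 60 = 170
  shelf 5: 100 + 60 = 160
  shelf 6: 50 = 50
That uses only 6 ≤ 7, so 7 shelves are enough.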